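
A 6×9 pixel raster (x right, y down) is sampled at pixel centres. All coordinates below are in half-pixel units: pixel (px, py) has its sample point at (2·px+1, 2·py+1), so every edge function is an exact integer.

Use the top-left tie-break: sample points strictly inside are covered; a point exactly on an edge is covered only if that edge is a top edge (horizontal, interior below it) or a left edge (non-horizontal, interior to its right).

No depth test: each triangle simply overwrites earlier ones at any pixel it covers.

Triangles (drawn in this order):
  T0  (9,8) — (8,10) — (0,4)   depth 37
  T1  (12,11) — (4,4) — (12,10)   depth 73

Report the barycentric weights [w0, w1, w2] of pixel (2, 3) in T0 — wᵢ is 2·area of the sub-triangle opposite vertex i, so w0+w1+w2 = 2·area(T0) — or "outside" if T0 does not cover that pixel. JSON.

T0:
  2·area = 22
  edge (9, 8)→(8, 10): d=(-1,2) right/bottom  bias=-1
  edge (8, 10)→(0, 4): d=(-8,-6) top-left  bias=+0
  edge (0, 4)→(9, 8): d=(9,4) right/bottom  bias=-1
    (2,3)@(5, 7): e=[9,6,7] → █
    (3,3)@(7, 7): e=[5,18,-1] → ·
    (2,4)@(5, 9): e=[7,-10,25] → ·
    (3,4)@(7, 9): e=[3,2,17] → █
    (4,4)@(9, 9): e=[-1,14,9] → ·
    (3,5)@(7, 11): e=[1,-14,35] → ·
  covered (2 px):
    · · · · · ·
    · · · · · ·
    · · · · · ·
    · · █ · · ·
    · · · █ · ·
    · · · · · ·
    · · · · · ·
    · · · · · ·
    · · · · · ·
T1:
  2·area = 8
  edge (12, 11)→(4, 4): d=(-8,-7) top-left  bias=+0
  edge (4, 4)→(12, 10): d=(8,6) right/bottom  bias=-1
  edge (12, 10)→(12, 11): d=(0,1) right/bottom  bias=-1
  covered (0 px):
    · · · · · ·
    · · · · · ·
    · · · · · ·
    · · · · · ·
    · · · · · ·
    · · · · · ·
    · · · · · ·
    · · · · · ·
    · · · · · ·

Answer: [6,7,9]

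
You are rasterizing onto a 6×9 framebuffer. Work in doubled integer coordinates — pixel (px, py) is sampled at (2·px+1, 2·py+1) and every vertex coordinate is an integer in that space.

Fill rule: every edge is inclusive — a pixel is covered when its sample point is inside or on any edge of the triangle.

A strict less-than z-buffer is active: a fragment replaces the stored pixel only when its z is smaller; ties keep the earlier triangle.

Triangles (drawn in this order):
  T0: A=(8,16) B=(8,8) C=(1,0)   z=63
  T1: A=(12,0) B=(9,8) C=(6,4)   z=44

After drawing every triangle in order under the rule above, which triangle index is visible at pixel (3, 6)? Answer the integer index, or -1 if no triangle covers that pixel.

T0:
  2·area = 56  (B↔C swapped to make it positive)
  edge (8, 16)→(1, 0): d=(-7,-16) inclusive
  edge (1, 0)→(8, 8): d=(7,8) inclusive
  edge (8, 8)→(8, 16): d=(0,8) inclusive
    (1,1)@(3, 3): e=[11,5,40] → █
    (2,1)@(5, 3): e=[43,-11,24] → ·
    (1,2)@(3, 5): e=[-3,19,40] → ·
    (2,2)@(5, 5): e=[29,3,24] → █
    (3,2)@(7, 5): e=[61,-13,8] → ·
    (2,3)@(5, 7): e=[15,17,24] → █
    (3,3)@(7, 7): e=[47,1,8] → █
    (4,3)@(9, 7): e=[79,-15,-8] → ·
    (2,4)@(5, 9): e=[1,31,24] → █
    (4,4)@(9, 9): e=[65,-1,-8] → ·
    (2,5)@(5, 11): e=[-13,45,24] → ·
    (3,5)@(7, 11): e=[19,29,8] → █
  covered (8 px):
    · · · · · ·
    · █ · · · ·
    · · █ · · ·
    · · █ █ · ·
    · · █ █ · ·
    · · · █ · ·
    · · · █ · ·
    · · · · · ·
    · · · · · ·
T1:
  2·area = 36
  edge (12, 0)→(9, 8): d=(-3,8) inclusive
  edge (9, 8)→(6, 4): d=(-3,-4) inclusive
  edge (6, 4)→(12, 0): d=(6,-4) inclusive
    (5,0)@(11, 1): e=[5,29,2] → █
    (4,1)@(9, 3): e=[15,15,6] → █
    (5,1)@(11, 3): e=[-1,23,14] → ·
    (3,2)@(7, 5): e=[25,1,10] → █
    (5,2)@(11, 5): e=[-7,17,26] → ·
    (3,3)@(7, 7): e=[19,-5,22] → ·
    (4,3)@(9, 7): e=[3,3,30] → █
    (5,3)@(11, 7): e=[-13,11,38] → ·
    (4,4)@(9, 9): e=[-3,-3,42] → ·
  covered (5 px):
    · · · · · █
    · · · · █ ·
    · · · █ █ ·
    · · · · █ ·
    · · · · · ·
    · · · · · ·
    · · · · · ·
    · · · · · ·
    · · · · · ·

Z-buffer (winner per pixel, '.' = empty):
  . . . . . 1
  . 0 . . 1 .
  . . 0 1 1 .
  . . 0 0 1 .
  . . 0 0 . .
  . . . 0 . .
  . . . 0 . .
  . . . . . .
  . . . . . .

Result: 0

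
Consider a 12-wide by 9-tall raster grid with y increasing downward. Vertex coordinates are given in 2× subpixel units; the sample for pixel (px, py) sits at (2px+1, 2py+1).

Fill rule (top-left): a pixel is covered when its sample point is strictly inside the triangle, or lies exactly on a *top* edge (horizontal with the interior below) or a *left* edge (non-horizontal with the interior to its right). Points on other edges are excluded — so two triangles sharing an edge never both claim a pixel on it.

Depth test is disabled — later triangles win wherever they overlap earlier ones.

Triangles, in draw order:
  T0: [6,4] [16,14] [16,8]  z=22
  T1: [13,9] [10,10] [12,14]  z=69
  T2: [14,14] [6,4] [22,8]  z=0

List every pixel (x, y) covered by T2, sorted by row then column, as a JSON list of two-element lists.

T0:
  2·area = 60  (B↔C swapped to make it positive)
  edge (6, 4)→(16, 8): d=(10,4) right/bottom  bias=-1
  edge (16, 8)→(16, 14): d=(0,6) right/bottom  bias=-1
  edge (16, 14)→(6, 4): d=(-10,-10) top-left  bias=+0
    (1,0)@(3, 1): e=[-18,78,0] → ·  [on edge]
    (2,1)@(5, 3): e=[-6,66,0] → ·  [on edge]
    (3,2)@(7, 5): e=[6,54,0] → █  [on edge]
    (4,2)@(9, 5): e=[-2,42,20] → ·
    (3,3)@(7, 7): e=[26,54,-20] → ·
    (4,3)@(9, 7): e=[18,42,0] → █  [on edge]
    (5,3)@(11, 7): e=[10,30,20] → █
    (6,3)@(13, 7): e=[2,18,40] → █
    (7,3)@(15, 7): e=[-6,6,60] → ·
    (4,4)@(9, 9): e=[38,42,-20] → ·
    (5,4)@(11, 9): e=[30,30,0] → █  [on edge]
    (7,4)@(15, 9): e=[14,6,40] → █
    (6,5)@(13, 11): e=[42,18,0] → █  [on edge]
    (7,6)@(15, 13): e=[54,6,0] → █  [on edge]
    (8,7)@(17, 15): e=[66,-6,0] → ·  [on edge]
    (9,8)@(19, 17): e=[78,-18,0] → ·  [on edge]
  covered (10 px):
    · · · · · · · · · · · ·
    · · · · · · · · · · · ·
    · · · █ · · · · · · · ·
    · · · · █ █ █ · · · · ·
    · · · · · █ █ █ · · · ·
    · · · · · · █ █ · · · ·
    · · · · · · · █ · · · ·
    · · · · · · · · · · · ·
    · · · · · · · · · · · ·
T1:
  2·area = 14  (B↔C swapped to make it positive)
  edge (13, 9)→(12, 14): d=(-1,5) right/bottom  bias=-1
  edge (12, 14)→(10, 10): d=(-2,-4) top-left  bias=+0
  edge (10, 10)→(13, 9): d=(3,-1) top-left  bias=+0
    (9,3)@(19, 7): e=[-28,42,0] → ·  [on edge]
    (6,4)@(13, 9): e=[0,14,0] → ·  [on edge]
    (3,5)@(7, 11): e=[28,-14,0] → ·  [on edge]
    (5,5)@(11, 11): e=[8,2,4] → █
    (6,5)@(13, 11): e=[-2,10,6] → ·
    (0,6)@(1, 13): e=[56,-42,0] → ·  [on edge]
    (5,6)@(11, 13): e=[6,-2,10] → ·
  covered (1 px):
    · · · · · · · · · · · ·
    · · · · · · · · · · · ·
    · · · · · · · · · · · ·
    · · · · · · · · · · · ·
    · · · · · · · · · · · ·
    · · · · · █ · · · · · ·
    · · · · · · · · · · · ·
    · · · · · · · · · · · ·
    · · · · · · · · · · · ·
T2:
  2·area = 128
  edge (14, 14)→(6, 4): d=(-8,-10) top-left  bias=+0
  edge (6, 4)→(22, 8): d=(16,4) right/bottom  bias=-1
  edge (22, 8)→(14, 14): d=(-8,6) right/bottom  bias=-1
    (3,2)@(7, 5): e=[2,12,114] → █
    (4,2)@(9, 5): e=[22,4,102] → █
    (5,2)@(11, 5): e=[42,-4,90] → ·
    (3,3)@(7, 7): e=[-14,44,98] → ·
    (4,3)@(9, 7): e=[6,36,86] → █
    (5,3)@(11, 7): e=[26,28,74] → █
    (6,3)@(13, 7): e=[46,20,62] → █
    (7,3)@(15, 7): e=[66,12,50] → █
    (8,3)@(17, 7): e=[86,4,38] → █
    (9,3)@(19, 7): e=[106,-4,26] → ·
    (4,4)@(9, 9): e=[-10,68,70] → ·
    (5,4)@(11, 9): e=[10,60,58] → █
  covered (16 px):
    · · · · · · · · · · · ·
    · · · · · · · · · · · ·
    · · · █ █ · · · · · · ·
    · · · · █ █ █ █ █ · · ·
    · · · · · █ █ █ █ █ · ·
    · · · · · · █ █ █ · · ·
    · · · · · · · █ · · · ·
    · · · · · · · · · · · ·
    · · · · · · · · · · · ·

Result: [[3,2],[4,2],[4,3],[5,3],[6,3],[7,3],[8,3],[5,4],[6,4],[7,4],[8,4],[9,4],[6,5],[7,5],[8,5],[7,6]]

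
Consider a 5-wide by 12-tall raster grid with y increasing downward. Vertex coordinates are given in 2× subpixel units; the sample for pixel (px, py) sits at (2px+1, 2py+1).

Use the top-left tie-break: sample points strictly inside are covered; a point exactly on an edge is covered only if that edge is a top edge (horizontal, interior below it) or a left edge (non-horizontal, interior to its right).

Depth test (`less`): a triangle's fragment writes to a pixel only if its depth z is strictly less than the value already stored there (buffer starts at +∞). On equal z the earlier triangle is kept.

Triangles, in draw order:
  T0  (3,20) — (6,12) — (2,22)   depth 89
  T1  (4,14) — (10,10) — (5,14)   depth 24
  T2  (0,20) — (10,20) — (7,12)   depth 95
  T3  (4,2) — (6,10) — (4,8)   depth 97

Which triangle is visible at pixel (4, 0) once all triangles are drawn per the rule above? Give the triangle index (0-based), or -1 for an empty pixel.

T0:
  2·area = 2  (B↔C swapped to make it positive)
  edge (3, 20)→(2, 22): d=(-1,2) right/bottom  bias=-1
  edge (2, 22)→(6, 12): d=(4,-10) top-left  bias=+0
  edge (6, 12)→(3, 20): d=(-3,8) right/bottom  bias=-1
  covered (0 px):
    · · · · ·
    · · · · ·
    · · · · ·
    · · · · ·
    · · · · ·
    · · · · ·
    · · · · ·
    · · · · ·
    · · · · ·
    · · · · ·
    · · · · ·
    · · · · ·
T1:
  2·area = 4
  edge (4, 14)→(10, 10): d=(6,-4) top-left  bias=+0
  edge (10, 10)→(5, 14): d=(-5,4) right/bottom  bias=-1
  edge (5, 14)→(4, 14): d=(-1,0) right/bottom  bias=-1
  covered (0 px):
    · · · · ·
    · · · · ·
    · · · · ·
    · · · · ·
    · · · · ·
    · · · · ·
    · · · · ·
    · · · · ·
    · · · · ·
    · · · · ·
    · · · · ·
    · · · · ·
T2:
  2·area = 80  (B↔C swapped to make it positive)
  edge (0, 20)→(7, 12): d=(7,-8) top-left  bias=+0
  edge (7, 12)→(10, 20): d=(3,8) right/bottom  bias=-1
  edge (10, 20)→(0, 20): d=(-10,0) right/bottom  bias=-1
    (3,6)@(7, 13): e=[7,3,70] → █
    (4,6)@(9, 13): e=[23,-13,70] → ·
    (2,7)@(5, 15): e=[5,25,50] → █
    (4,7)@(9, 15): e=[37,-7,50] → ·
    (1,8)@(3, 17): e=[3,47,30] → █
    (4,8)@(9, 17): e=[51,-1,30] → ·
    (0,9)@(1, 19): e=[1,69,10] → █
    (4,9)@(9, 19): e=[65,5,10] → █
    (0,10)@(1, 21): e=[15,75,-10] → ·
    (1,10)@(3, 21): e=[31,59,-10] → ·
    (2,10)@(5, 21): e=[47,43,-10] → ·
    (3,10)@(7, 21): e=[63,27,-10] → ·
  covered (11 px):
    · · · · ·
    · · · · ·
    · · · · ·
    · · · · ·
    · · · · ·
    · · · · ·
    · · · █ ·
    · · █ █ ·
    · █ █ █ ·
    █ █ █ █ █
    · · · · ·
    · · · · ·
T3:
  2·area = 12
  edge (4, 2)→(6, 10): d=(2,8) right/bottom  bias=-1
  edge (6, 10)→(4, 8): d=(-2,-2) top-left  bias=+0
  edge (4, 8)→(4, 2): d=(0,-6) top-left  bias=+0
    (0,2)@(1, 5): e=[30,0,-18] → ·  [on edge]
    (1,3)@(3, 7): e=[18,0,-6] → ·  [on edge]
    (2,3)@(5, 7): e=[2,4,6] → █
    (3,3)@(7, 7): e=[-14,8,18] → ·
    (2,4)@(5, 9): e=[6,0,6] → █  [on edge]
    (3,4)@(7, 9): e=[-10,4,18] → ·
    (2,5)@(5, 11): e=[10,-4,6] → ·
    (3,5)@(7, 11): e=[-6,0,18] → ·  [on edge]
    (4,6)@(9, 13): e=[-18,0,30] → ·  [on edge]
  covered (2 px):
    · · · · ·
    · · · · ·
    · · · · ·
    · · █ · ·
    · · █ · ·
    · · · · ·
    · · · · ·
    · · · · ·
    · · · · ·
    · · · · ·
    · · · · ·
    · · · · ·

Z-buffer (winner per pixel, '.' = empty):
  . . . . .
  . . . . .
  . . . . .
  . . 3 . .
  . . 3 . .
  . . . . .
  . . . 2 .
  . . 2 2 .
  . 2 2 2 .
  2 2 2 2 2
  . . . . .
  . . . . .

Final: -1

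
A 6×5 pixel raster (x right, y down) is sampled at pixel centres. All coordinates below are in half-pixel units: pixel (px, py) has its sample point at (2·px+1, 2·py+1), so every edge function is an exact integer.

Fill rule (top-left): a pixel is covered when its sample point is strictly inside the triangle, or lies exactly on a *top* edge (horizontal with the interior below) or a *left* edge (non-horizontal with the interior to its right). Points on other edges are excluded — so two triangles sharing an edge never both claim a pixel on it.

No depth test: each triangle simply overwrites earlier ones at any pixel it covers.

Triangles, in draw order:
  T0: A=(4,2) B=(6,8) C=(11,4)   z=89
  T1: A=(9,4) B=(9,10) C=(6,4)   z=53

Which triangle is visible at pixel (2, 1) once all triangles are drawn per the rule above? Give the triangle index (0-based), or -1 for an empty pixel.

T0:
  2·area = 38  (B↔C swapped to make it positive)
  edge (4, 2)→(11, 4): d=(7,2) right/bottom  bias=-1
  edge (11, 4)→(6, 8): d=(-5,4) right/bottom  bias=-1
  edge (6, 8)→(4, 2): d=(-2,-6) top-left  bias=+0
    (2,1)@(5, 3): e=[5,29,4] → █
    (3,1)@(7, 3): e=[1,21,16] → █
    (4,1)@(9, 3): e=[-3,13,28] → ·
    (2,2)@(5, 5): e=[19,19,0] → █  [on edge]
    (4,2)@(9, 5): e=[11,3,24] → █
    (5,2)@(11, 5): e=[7,-5,36] → ·
    (2,3)@(5, 7): e=[33,9,-4] → ·
    (3,3)@(7, 7): e=[29,1,8] → █
    (4,3)@(9, 7): e=[25,-7,20] → ·
    (3,4)@(7, 9): e=[43,-9,4] → ·
  covered (6 px):
    · · · · · ·
    · · █ █ · ·
    · · █ █ █ ·
    · · · █ · ·
    · · · · · ·
T1:
  2·area = 18
  edge (9, 4)→(9, 10): d=(0,6) right/bottom  bias=-1
  edge (9, 10)→(6, 4): d=(-3,-6) top-left  bias=+0
  edge (6, 4)→(9, 4): d=(3,0) top-left  bias=+0
    (4,0)@(9, 1): e=[0,27,-9] → ·  [on edge]
    (4,1)@(9, 3): e=[0,21,-3] → ·  [on edge]
    (3,2)@(7, 5): e=[12,3,3] → █
    (4,2)@(9, 5): e=[0,15,3] → ·  [on edge]
    (3,3)@(7, 7): e=[12,-3,9] → ·
    (4,3)@(9, 7): e=[0,9,9] → ·  [on edge]
    (4,4)@(9, 9): e=[0,3,15] → ·  [on edge]
  covered (1 px):
    · · · · · ·
    · · · · · ·
    · · · █ · ·
    · · · · · ·
    · · · · · ·

Z-buffer (winner per pixel, '.' = empty):
  . . . . . .
  . . 0 0 . .
  . . 0 1 0 .
  . . . 0 . .
  . . . . . .

Result: 0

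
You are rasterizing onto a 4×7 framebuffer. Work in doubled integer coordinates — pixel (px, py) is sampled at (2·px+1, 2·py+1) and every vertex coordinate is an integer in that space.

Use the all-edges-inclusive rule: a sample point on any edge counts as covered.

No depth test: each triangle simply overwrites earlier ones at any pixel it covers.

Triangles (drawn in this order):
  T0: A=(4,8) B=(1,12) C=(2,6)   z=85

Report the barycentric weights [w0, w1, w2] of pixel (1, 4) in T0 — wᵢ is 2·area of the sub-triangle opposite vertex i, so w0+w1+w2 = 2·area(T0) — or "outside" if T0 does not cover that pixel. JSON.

T0:
  2·area = 14
  edge (4, 8)→(1, 12): d=(-3,4) inclusive
  edge (1, 12)→(2, 6): d=(1,-6) inclusive
  edge (2, 6)→(4, 8): d=(2,2) inclusive
    (0,2)@(1, 5): e=[21,-7,0] → ·  [on edge]
    (1,3)@(3, 7): e=[7,7,0] → █  [on edge]
    (2,3)@(5, 7): e=[-1,19,-4] → ·
    (1,4)@(3, 9): e=[1,9,4] → █
    (2,4)@(5, 9): e=[-7,21,0] → ·  [on edge]
    (1,5)@(3, 11): e=[-5,11,8] → ·
    (3,5)@(7, 11): e=[-21,35,0] → ·  [on edge]
  covered (2 px):
    · · · ·
    · · · ·
    · · · ·
    · █ · ·
    · █ · ·
    · · · ·
    · · · ·

Answer: [9,4,1]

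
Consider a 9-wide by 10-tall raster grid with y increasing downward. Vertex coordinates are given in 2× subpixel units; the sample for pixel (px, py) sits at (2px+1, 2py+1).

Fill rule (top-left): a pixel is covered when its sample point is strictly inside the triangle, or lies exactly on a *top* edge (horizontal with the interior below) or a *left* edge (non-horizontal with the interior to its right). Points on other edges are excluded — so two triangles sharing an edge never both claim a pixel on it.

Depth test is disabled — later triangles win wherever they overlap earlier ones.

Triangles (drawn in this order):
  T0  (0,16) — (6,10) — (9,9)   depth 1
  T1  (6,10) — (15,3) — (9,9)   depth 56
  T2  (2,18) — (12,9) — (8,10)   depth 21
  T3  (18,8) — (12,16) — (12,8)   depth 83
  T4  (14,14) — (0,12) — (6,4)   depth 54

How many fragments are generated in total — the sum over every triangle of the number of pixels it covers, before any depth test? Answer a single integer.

T0:
  2·area = 12
  edge (0, 16)→(6, 10): d=(6,-6) top-left  bias=+0
  edge (6, 10)→(9, 9): d=(3,-1) top-left  bias=+0
  edge (9, 9)→(0, 16): d=(-9,7) right/bottom  bias=-1
    (7,0)@(15, 1): e=[0,-18,30] → ·  [on edge]
    (6,1)@(13, 3): e=[0,-14,26] → ·  [on edge]
    (5,2)@(11, 5): e=[0,-10,22] → ·  [on edge]
    (4,3)@(9, 7): e=[0,-6,18] → ·  [on edge]
    (7,3)@(15, 7): e=[36,0,-24] → ·  [on edge]
    (3,4)@(7, 9): e=[0,-2,14] → ·  [on edge]
    (4,4)@(9, 9): e=[12,0,0] → ·  [on edge]
    (1,5)@(3, 11): e=[-12,0,24] → ·  [on edge]
    (2,5)@(5, 11): e=[0,2,10] → █  [on edge]
    (3,5)@(7, 11): e=[12,4,-4] → ·
    (1,6)@(3, 13): e=[0,6,6] → █  [on edge]
    (2,6)@(5, 13): e=[12,8,-8] → ·
    (0,7)@(1, 15): e=[0,10,2] → █  [on edge]
  covered (3 px):
    · · · · · · · · ·
    · · · · · · · · ·
    · · · · · · · · ·
    · · · · · · · · ·
    · · · · · · · · ·
    · · █ · · · · · ·
    · █ · · · · · · ·
    █ · · · · · · · ·
    · · · · · · · · ·
    · · · · · · · · ·
T1:
  2·area = 12
  edge (6, 10)→(15, 3): d=(9,-7) top-left  bias=+0
  edge (15, 3)→(9, 9): d=(-6,6) right/bottom  bias=-1
  edge (9, 9)→(6, 10): d=(-3,1) right/bottom  bias=-1
    (8,0)@(17, 1): e=[-4,0,16] → ·  [on edge]
    (7,1)@(15, 3): e=[0,0,12] → ·  [on edge]
    (6,2)@(13, 5): e=[4,0,8] → ·  [on edge]
    (5,3)@(11, 7): e=[8,0,4] → ·  [on edge]
    (7,3)@(15, 7): e=[36,-24,0] → ·  [on edge]
    (4,4)@(9, 9): e=[12,0,0] → ·  [on edge]
    (1,5)@(3, 11): e=[-12,24,0] → ·  [on edge]
    (3,5)@(7, 11): e=[16,0,-4] → ·  [on edge]
    (2,6)@(5, 13): e=[20,0,-8] → ·  [on edge]
    (1,7)@(3, 15): e=[24,0,-12] → ·  [on edge]
    (0,8)@(1, 17): e=[28,0,-16] → ·  [on edge]
  covered (0 px):
    · · · · · · · · ·
    · · · · · · · · ·
    · · · · · · · · ·
    · · · · · · · · ·
    · · · · · · · · ·
    · · · · · · · · ·
    · · · · · · · · ·
    · · · · · · · · ·
    · · · · · · · · ·
    · · · · · · · · ·
T2:
  2·area = 26  (B↔C swapped to make it positive)
  edge (2, 18)→(8, 10): d=(6,-8) top-left  bias=+0
  edge (8, 10)→(12, 9): d=(4,-1) top-left  bias=+0
  edge (12, 9)→(2, 18): d=(-10,9) right/bottom  bias=-1
    (4,5)@(9, 11): e=[14,5,7] → █
    (5,5)@(11, 11): e=[30,7,-11] → ·
    (3,6)@(7, 13): e=[10,11,5] → █
    (4,6)@(9, 13): e=[26,13,-13] → ·
    (2,7)@(5, 15): e=[6,17,3] → █
    (3,7)@(7, 15): e=[22,19,-15] → ·
    (1,8)@(3, 17): e=[2,23,1] → █
    (2,8)@(5, 17): e=[18,25,-17] → ·
    (1,9)@(3, 19): e=[14,31,-19] → ·
  covered (4 px):
    · · · · · · · · ·
    · · · · · · · · ·
    · · · · · · · · ·
    · · · · · · · · ·
    · · · · · · · · ·
    · · · · █ · · · ·
    · · · █ · · · · ·
    · · █ · · · · · ·
    · █ · · · · · · ·
    · · · · · · · · ·
T3:
  2·area = 48
  edge (18, 8)→(12, 16): d=(-6,8) right/bottom  bias=-1
  edge (12, 16)→(12, 8): d=(0,-8) top-left  bias=+0
  edge (12, 8)→(18, 8): d=(6,0) top-left  bias=+0
    (6,4)@(13, 9): e=[34,8,6] → █
    (7,4)@(15, 9): e=[18,24,6] → █
    (8,4)@(17, 9): e=[2,40,6] → █
    (6,5)@(13, 11): e=[22,8,18] → █
    (8,5)@(17, 11): e=[-10,40,18] → ·
    (6,6)@(13, 13): e=[10,8,30] → █
    (7,6)@(15, 13): e=[-6,24,30] → ·
    (6,7)@(13, 15): e=[-2,8,42] → ·
  covered (6 px):
    · · · · · · · · ·
    · · · · · · · · ·
    · · · · · · · · ·
    · · · · · · · · ·
    · · · · · · █ █ █
    · · · · · · █ █ ·
    · · · · · · █ · ·
    · · · · · · · · ·
    · · · · · · · · ·
    · · · · · · · · ·
T4:
  2·area = 124
  edge (14, 14)→(0, 12): d=(-14,-2) top-left  bias=+0
  edge (0, 12)→(6, 4): d=(6,-8) top-left  bias=+0
  edge (6, 4)→(14, 14): d=(8,10) right/bottom  bias=-1
    (2,3)@(5, 7): e=[80,10,34] → █
    (3,3)@(7, 7): e=[84,26,14] → █
    (4,3)@(9, 7): e=[88,42,-6] → ·
    (1,4)@(3, 9): e=[48,6,70] → █
    (4,4)@(9, 9): e=[60,54,10] → █
    (5,4)@(11, 9): e=[64,70,-10] → ·
    (0,5)@(1, 11): e=[16,2,106] → █
    (5,5)@(11, 11): e=[36,82,6] → █
    (6,5)@(13, 11): e=[40,98,-14] → ·
    (0,6)@(1, 13): e=[-12,14,122] → ·
    (1,6)@(3, 13): e=[-8,30,102] → ·
    (2,6)@(5, 13): e=[-4,46,82] → ·
    (3,6)@(7, 13): e=[0,62,62] → █  [on edge]
  covered (16 px):
    · · · · · · · · ·
    · · · · · · · · ·
    · · · · · · · · ·
    · · █ █ · · · · ·
    · █ █ █ █ · · · ·
    █ █ █ █ █ █ · · ·
    · · · █ █ █ █ · ·
    · · · · · · · · ·
    · · · · · · · · ·
    · · · · · · · · ·

Result: 29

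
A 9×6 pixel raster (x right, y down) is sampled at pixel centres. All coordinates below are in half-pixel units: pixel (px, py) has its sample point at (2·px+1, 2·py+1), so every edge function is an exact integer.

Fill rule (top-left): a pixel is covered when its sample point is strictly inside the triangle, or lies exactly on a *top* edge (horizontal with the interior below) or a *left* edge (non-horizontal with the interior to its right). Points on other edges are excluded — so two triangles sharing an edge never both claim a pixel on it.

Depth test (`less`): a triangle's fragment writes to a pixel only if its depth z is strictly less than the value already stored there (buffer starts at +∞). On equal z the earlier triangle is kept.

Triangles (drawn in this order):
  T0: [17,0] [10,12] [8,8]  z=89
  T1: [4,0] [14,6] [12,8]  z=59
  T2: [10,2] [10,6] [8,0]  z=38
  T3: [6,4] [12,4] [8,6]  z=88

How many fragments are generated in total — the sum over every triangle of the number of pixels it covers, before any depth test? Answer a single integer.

T0:
  2·area = 52
  edge (17, 0)→(10, 12): d=(-7,12) right/bottom  bias=-1
  edge (10, 12)→(8, 8): d=(-2,-4) top-left  bias=+0
  edge (8, 8)→(17, 0): d=(9,-8) top-left  bias=+0
    (7,1)@(15, 3): e=[3,38,11] → #
    (8,1)@(17, 3): e=[-21,46,27] → ·
    (6,2)@(13, 5): e=[13,26,13] → #
    (7,2)@(15, 5): e=[-11,34,29] → ·
    (5,3)@(11, 7): e=[23,14,15] → #
    (6,3)@(13, 7): e=[-1,22,31] → ·
    (4,4)@(9, 9): e=[33,2,17] → #
    (6,4)@(13, 9): e=[-15,18,49] → ·
    (4,5)@(9, 11): e=[19,-2,35] → ·
    (5,5)@(11, 11): e=[-5,6,51] → ·
  covered (5 px):
    · · · · · · · · ·
    · · · · · · · # ·
    · · · · · · # · ·
    · · · · · # · · ·
    · · · · # # · · ·
    · · · · · · · · ·
T1:
  2·area = 32
  edge (4, 0)→(14, 6): d=(10,6) right/bottom  bias=-1
  edge (14, 6)→(12, 8): d=(-2,2) right/bottom  bias=-1
  edge (12, 8)→(4, 0): d=(-8,-8) top-left  bias=+0
    (2,0)@(5, 1): e=[4,28,0] → #  [on edge]
    (3,0)@(7, 1): e=[-8,24,16] → ·
    (2,1)@(5, 3): e=[24,24,-16] → ·
    (3,1)@(7, 3): e=[12,20,0] → #  [on edge]
    (4,1)@(9, 3): e=[0,16,16] → ·  [on edge]
    (8,1)@(17, 3): e=[-48,0,80] → ·  [on edge]
    (3,2)@(7, 5): e=[32,16,-16] → ·
    (4,2)@(9, 5): e=[20,12,0] → #  [on edge]
    (5,2)@(11, 5): e=[8,8,16] → #
    (6,2)@(13, 5): e=[-4,4,32] → ·
    (7,2)@(15, 5): e=[-16,0,48] → ·  [on edge]
    (4,3)@(9, 7): e=[40,8,-16] → ·
    (5,3)@(11, 7): e=[28,4,0] → #  [on edge]
    (6,3)@(13, 7): e=[16,0,16] → ·  [on edge]
    (5,4)@(11, 9): e=[48,0,-16] → ·  [on edge]
    (6,4)@(13, 9): e=[36,-4,0] → ·  [on edge]
    (4,5)@(9, 11): e=[80,0,-48] → ·  [on edge]
    (7,5)@(15, 11): e=[44,-12,0] → ·  [on edge]
  covered (5 px):
    · · # · · · · · ·
    · · · # · · · · ·
    · · · · # # · · ·
    · · · · · # · · ·
    · · · · · · · · ·
    · · · · · · · · ·
T2:
  2·area = 8
  edge (10, 2)→(10, 6): d=(0,4) right/bottom  bias=-1
  edge (10, 6)→(8, 0): d=(-2,-6) top-left  bias=+0
  edge (8, 0)→(10, 2): d=(2,2) right/bottom  bias=-1
    (4,0)@(9, 1): e=[4,4,0] → ·  [on edge]
    (4,1)@(9, 3): e=[4,0,4] → #  [on edge]
    (5,1)@(11, 3): e=[-4,12,0] → ·  [on edge]
    (4,2)@(9, 5): e=[4,-4,8] → ·
    (6,2)@(13, 5): e=[-12,20,0] → ·  [on edge]
    (7,3)@(15, 7): e=[-20,28,0] → ·  [on edge]
    (5,4)@(11, 9): e=[-4,0,12] → ·  [on edge]
    (8,4)@(17, 9): e=[-28,36,0] → ·  [on edge]
  covered (1 px):
    · · · · · · · · ·
    · · · · # · · · ·
    · · · · · · · · ·
    · · · · · · · · ·
    · · · · · · · · ·
    · · · · · · · · ·
T3:
  2·area = 12
  edge (6, 4)→(12, 4): d=(6,0) top-left  bias=+0
  edge (12, 4)→(8, 6): d=(-4,2) right/bottom  bias=-1
  edge (8, 6)→(6, 4): d=(-2,-2) top-left  bias=+0
    (1,0)@(3, 1): e=[-18,30,0] → ·  [on edge]
    (2,1)@(5, 3): e=[-6,18,0] → ·  [on edge]
    (3,2)@(7, 5): e=[6,6,0] → #  [on edge]
    (4,2)@(9, 5): e=[6,2,4] → #
    (5,2)@(11, 5): e=[6,-2,8] → ·
    (3,3)@(7, 7): e=[18,-2,-4] → ·
    (4,3)@(9, 7): e=[18,-6,0] → ·  [on edge]
    (5,4)@(11, 9): e=[30,-18,0] → ·  [on edge]
    (6,5)@(13, 11): e=[42,-30,0] → ·  [on edge]
  covered (2 px):
    · · · · · · · · ·
    · · · · · · · · ·
    · · · # # · · · ·
    · · · · · · · · ·
    · · · · · · · · ·
    · · · · · · · · ·

Answer: 13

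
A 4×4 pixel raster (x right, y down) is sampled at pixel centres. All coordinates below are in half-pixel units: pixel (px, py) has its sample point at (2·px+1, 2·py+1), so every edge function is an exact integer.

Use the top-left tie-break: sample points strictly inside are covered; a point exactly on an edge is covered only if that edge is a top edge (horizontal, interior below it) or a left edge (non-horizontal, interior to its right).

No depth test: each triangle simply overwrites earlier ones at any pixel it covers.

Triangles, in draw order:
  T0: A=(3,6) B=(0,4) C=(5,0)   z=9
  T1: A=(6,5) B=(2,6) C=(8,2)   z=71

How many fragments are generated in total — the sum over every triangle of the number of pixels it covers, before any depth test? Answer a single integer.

T0:
  2·area = 22
  edge (3, 6)→(0, 4): d=(-3,-2) top-left  bias=+0
  edge (0, 4)→(5, 0): d=(5,-4) top-left  bias=+0
  edge (5, 0)→(3, 6): d=(-2,6) right/bottom  bias=-1
    (1,1)@(3, 3): e=[9,7,6] → #
    (2,1)@(5, 3): e=[13,15,-6] → ·
    (1,2)@(3, 5): e=[3,17,2] → #
    (2,2)@(5, 5): e=[7,25,-10] → ·
    (1,3)@(3, 7): e=[-3,27,-2] → ·
  covered (2 px):
    · · · ·
    · # · ·
    · # · ·
    · · · ·
T1:
  2·area = 10
  edge (6, 5)→(2, 6): d=(-4,1) right/bottom  bias=-1
  edge (2, 6)→(8, 2): d=(6,-4) top-left  bias=+0
  edge (8, 2)→(6, 5): d=(-2,3) right/bottom  bias=-1
    (3,1)@(7, 3): e=[7,2,1] → #
    (2,2)@(5, 5): e=[1,6,3] → #
    (3,2)@(7, 5): e=[-1,14,-3] → ·
    (2,3)@(5, 7): e=[-7,18,-1] → ·
  covered (2 px):
    · · · ·
    · · · #
    · · # ·
    · · · ·

Result: 4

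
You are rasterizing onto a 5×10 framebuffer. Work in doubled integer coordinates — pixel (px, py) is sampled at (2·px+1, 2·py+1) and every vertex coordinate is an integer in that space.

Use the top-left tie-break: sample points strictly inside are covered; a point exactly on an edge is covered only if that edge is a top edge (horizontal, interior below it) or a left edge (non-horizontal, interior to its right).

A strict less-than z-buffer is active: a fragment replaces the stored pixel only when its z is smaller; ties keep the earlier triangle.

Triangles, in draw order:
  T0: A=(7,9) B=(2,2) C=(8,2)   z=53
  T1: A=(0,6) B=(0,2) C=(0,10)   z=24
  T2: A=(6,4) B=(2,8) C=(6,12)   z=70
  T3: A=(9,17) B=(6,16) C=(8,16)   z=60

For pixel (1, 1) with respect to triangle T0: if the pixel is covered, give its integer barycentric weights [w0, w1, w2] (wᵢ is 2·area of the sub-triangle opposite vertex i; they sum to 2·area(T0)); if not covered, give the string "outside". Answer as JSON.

T0:
  2·area = 42
  edge (7, 9)→(2, 2): d=(-5,-7) top-left  bias=+0
  edge (2, 2)→(8, 2): d=(6,0) top-left  bias=+0
  edge (8, 2)→(7, 9): d=(-1,7) right/bottom  bias=-1
    (1,1)@(3, 3): e=[2,6,34] → #
    (2,1)@(5, 3): e=[16,6,20] → #
    (3,1)@(7, 3): e=[30,6,6] → #
    (4,1)@(9, 3): e=[44,6,-8] → ·
    (1,2)@(3, 5): e=[-8,18,32] → ·
    (2,2)@(5, 5): e=[6,18,18] → #
    (4,2)@(9, 5): e=[34,18,-10] → ·
    (2,3)@(5, 7): e=[-4,30,16] → ·
    (3,3)@(7, 7): e=[10,30,2] → #
    (4,3)@(9, 7): e=[24,30,-12] → ·
    (3,4)@(7, 9): e=[0,42,0] → ·  [on edge]
  covered (6 px):
    · · · · ·
    · # # # ·
    · · # # ·
    · · · # ·
    · · · · ·
    · · · · ·
    · · · · ·
    · · · · ·
    · · · · ·
    · · · · ·
T1:
  degenerate (2·area = 0) — covers nothing
T2:
  2·area = 32  (B↔C swapped to make it positive)
  edge (6, 4)→(6, 12): d=(0,8) right/bottom  bias=-1
  edge (6, 12)→(2, 8): d=(-4,-4) top-left  bias=+0
  edge (2, 8)→(6, 4): d=(4,-4) top-left  bias=+0
    (4,0)@(9, 1): e=[-24,56,0] → ·  [on edge]
    (3,1)@(7, 3): e=[-8,40,0] → ·  [on edge]
    (2,2)@(5, 5): e=[8,24,0] → #  [on edge]
    (3,2)@(7, 5): e=[-8,32,8] → ·
    (0,3)@(1, 7): e=[40,0,-8] → ·  [on edge]
    (1,3)@(3, 7): e=[24,8,0] → #  [on edge]
    (3,3)@(7, 7): e=[-8,24,16] → ·
    (0,4)@(1, 9): e=[40,-8,0] → ·  [on edge]
    (1,4)@(3, 9): e=[24,0,8] → #  [on edge]
    (3,4)@(7, 9): e=[-8,16,24] → ·
    (1,5)@(3, 11): e=[24,-8,16] → ·
    (2,5)@(5, 11): e=[8,0,24] → #  [on edge]
    (3,6)@(7, 13): e=[-8,0,40] → ·  [on edge]
    (4,7)@(9, 15): e=[-24,0,56] → ·  [on edge]
  covered (6 px):
    · · · · ·
    · · · · ·
    · · # · ·
    · # # · ·
    · # # · ·
    · · # · ·
    · · · · ·
    · · · · ·
    · · · · ·
    · · · · ·
T3:
  2·area = 2
  edge (9, 17)→(6, 16): d=(-3,-1) top-left  bias=+0
  edge (6, 16)→(8, 16): d=(2,0) top-left  bias=+0
  edge (8, 16)→(9, 17): d=(1,1) right/bottom  bias=-1
    (0,4)@(1, 9): e=[16,-14,0] → ·  [on edge]
    (1,5)@(3, 11): e=[12,-10,0] → ·  [on edge]
    (2,6)@(5, 13): e=[8,-6,0] → ·  [on edge]
    (1,7)@(3, 15): e=[0,-2,4] → ·  [on edge]
    (3,7)@(7, 15): e=[4,-2,0] → ·  [on edge]
    (4,8)@(9, 17): e=[0,2,0] → ·  [on edge]
  covered (0 px):
    · · · · ·
    · · · · ·
    · · · · ·
    · · · · ·
    · · · · ·
    · · · · ·
    · · · · ·
    · · · · ·
    · · · · ·
    · · · · ·

Answer: [6,34,2]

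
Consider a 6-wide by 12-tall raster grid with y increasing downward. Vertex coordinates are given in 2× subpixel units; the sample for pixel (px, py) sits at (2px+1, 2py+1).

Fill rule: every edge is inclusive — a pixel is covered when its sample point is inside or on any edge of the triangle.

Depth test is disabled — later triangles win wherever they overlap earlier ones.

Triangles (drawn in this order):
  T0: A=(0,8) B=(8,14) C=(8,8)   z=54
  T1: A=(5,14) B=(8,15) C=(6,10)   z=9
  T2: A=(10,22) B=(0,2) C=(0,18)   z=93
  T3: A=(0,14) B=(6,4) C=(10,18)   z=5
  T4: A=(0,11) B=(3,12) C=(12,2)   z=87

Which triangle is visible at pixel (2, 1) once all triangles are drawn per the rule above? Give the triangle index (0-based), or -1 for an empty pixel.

T0:
  2·area = 48  (B↔C swapped to make it positive)
  edge (0, 8)→(8, 8): d=(8,0) inclusive
  edge (8, 8)→(8, 14): d=(0,6) inclusive
  edge (8, 14)→(0, 8): d=(-8,-6) inclusive
    (1,4)@(3, 9): e=[8,30,10] → X
    (2,4)@(5, 9): e=[8,18,22] → X
    (3,4)@(7, 9): e=[8,6,34] → X
    (4,4)@(9, 9): e=[8,-6,46] → .
    (1,5)@(3, 11): e=[24,30,-6] → .
    (2,5)@(5, 11): e=[24,18,6] → X
    (4,5)@(9, 11): e=[24,-6,30] → .
    (2,6)@(5, 13): e=[40,18,-10] → .
    (3,6)@(7, 13): e=[40,6,2] → X
    (4,6)@(9, 13): e=[40,-6,14] → .
    (3,7)@(7, 15): e=[56,6,-14] → .
  covered (6 px):
    . . . . . .
    . . . . . .
    . . . . . .
    . . . . . .
    . X X X . .
    . . X X . .
    . . . X . .
    . . . . . .
    . . . . . .
    . . . . . .
    . . . . . .
    . . . . . .
T1:
  2·area = 13  (B↔C swapped to make it positive)
  edge (5, 14)→(6, 10): d=(1,-4) inclusive
  edge (6, 10)→(8, 15): d=(2,5) inclusive
  edge (8, 15)→(5, 14): d=(-3,-1) inclusive
    (3,6)@(7, 13): e=[7,1,5] → X
    (4,6)@(9, 13): e=[15,-9,7] → .
    (3,7)@(7, 15): e=[9,5,-1] → .
  covered (1 px):
    . . . . . .
    . . . . . .
    . . . . . .
    . . . . . .
    . . . . . .
    . . . . . .
    . . . X . .
    . . . . . .
    . . . . . .
    . . . . . .
    . . . . . .
    . . . . . .
T2:
  2·area = 160  (B↔C swapped to make it positive)
  edge (10, 22)→(0, 18): d=(-10,-4) inclusive
  edge (0, 18)→(0, 2): d=(0,-16) inclusive
  edge (0, 2)→(10, 22): d=(10,20) inclusive
    (0,2)@(1, 5): e=[134,16,10] → X
    (1,2)@(3, 5): e=[142,48,-30] → .
    (0,3)@(1, 7): e=[114,16,30] → X
    (1,3)@(3, 7): e=[122,48,-10] → .
    (0,4)@(1, 9): e=[94,16,50] → X
    (1,4)@(3, 9): e=[102,48,10] → X
    (2,4)@(5, 9): e=[110,80,-30] → .
    (0,5)@(1, 11): e=[74,16,70] → X
    (2,5)@(5, 11): e=[90,80,-10] → .
    (0,6)@(1, 13): e=[54,16,90] → X
    (2,6)@(5, 13): e=[70,80,10] → X
    (3,6)@(7, 13): e=[78,112,-30] → .
  covered (20 px):
    . . . . . .
    . . . . . .
    X . . . . .
    X . . . . .
    X X . . . .
    X X . . . .
    X X X . . .
    X X X . . .
    X X X X . .
    . X X X . .
    . . . . X .
    . . . . . .
T3:
  2·area = 124
  edge (0, 14)→(6, 4): d=(6,-10) inclusive
  edge (6, 4)→(10, 18): d=(4,14) inclusive
  edge (10, 18)→(0, 14): d=(-10,-4) inclusive
    (2,3)@(5, 7): e=[8,26,90] → X
    (3,3)@(7, 7): e=[28,-2,98] → .
    (1,4)@(3, 9): e=[0,62,62] → X  [on edge]
    (3,4)@(7, 9): e=[40,6,78] → X
    (4,4)@(9, 9): e=[60,-22,86] → .
    (1,5)@(3, 11): e=[12,70,42] → X
    (4,5)@(9, 11): e=[72,-14,66] → .
    (0,6)@(1, 13): e=[4,106,14] → X
    (4,6)@(9, 13): e=[84,-6,46] → .
    (0,7)@(1, 15): e=[16,114,-6] → .
    (1,7)@(3, 15): e=[36,86,2] → X
    (4,7)@(9, 15): e=[96,2,26] → X
  covered (16 px):
    . . . . . .
    . . . . . .
    . . . . . .
    . . X . . .
    . X X X . .
    . X X X . .
    X X X X . .
    . X X X X .
    . . . . X .
    . . . . . .
    . . . . . .
    . . . . . .
T4:
  2·area = 39  (B↔C swapped to make it positive)
  edge (0, 11)→(12, 2): d=(12,-9) inclusive
  edge (12, 2)→(3, 12): d=(-9,10) inclusive
  edge (3, 12)→(0, 11): d=(-3,-1) inclusive
    (5,1)@(11, 3): e=[3,1,35] → X
    (4,2)@(9, 5): e=[9,3,27] → X
    (5,2)@(11, 5): e=[27,-17,29] → .
    (3,3)@(7, 7): e=[15,5,19] → X
    (4,3)@(9, 7): e=[33,-15,21] → .
    (1,4)@(3, 9): e=[3,27,9] → X
    (2,4)@(5, 9): e=[21,7,11] → X
    (3,4)@(7, 9): e=[39,-13,13] → .
    (0,5)@(1, 11): e=[9,29,1] → X
    (2,5)@(5, 11): e=[45,-11,5] → .
    (0,6)@(1, 13): e=[33,11,-5] → .
    (1,6)@(3, 13): e=[51,-9,-3] → .
  covered (7 px):
    . . . . . .
    . . . . . X
    . . . . X .
    . . . X . .
    . X X . . .
    X X . . . .
    . . . . . .
    . . . . . .
    . . . . . .
    . . . . . .
    . . . . . .
    . . . . . .

Z-buffer (winner per pixel, '.' = empty):
  . . . . . .
  . . . . . 4
  2 . . . 4 .
  2 . 3 4 . .
  2 4 4 3 . .
  4 4 3 3 . .
  3 3 3 3 . .
  2 3 3 3 3 .
  2 2 2 2 3 .
  . 2 2 2 . .
  . . . . 2 .
  . . . . . .

Result: -1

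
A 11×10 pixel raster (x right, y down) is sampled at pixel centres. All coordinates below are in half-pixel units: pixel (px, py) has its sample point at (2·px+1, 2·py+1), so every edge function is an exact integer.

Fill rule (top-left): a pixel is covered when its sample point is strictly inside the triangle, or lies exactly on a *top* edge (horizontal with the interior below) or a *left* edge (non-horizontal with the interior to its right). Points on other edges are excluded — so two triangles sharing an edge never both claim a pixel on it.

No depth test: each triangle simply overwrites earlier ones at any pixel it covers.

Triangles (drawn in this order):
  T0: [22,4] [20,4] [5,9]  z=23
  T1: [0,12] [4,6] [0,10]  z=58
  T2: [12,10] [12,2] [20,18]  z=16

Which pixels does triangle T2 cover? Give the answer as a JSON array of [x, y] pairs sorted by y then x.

T0:
  2·area = 10  (B↔C swapped to make it positive)
  edge (22, 4)→(5, 9): d=(-17,5) right/bottom  bias=-1
  edge (5, 9)→(20, 4): d=(15,-5) top-left  bias=+0
  edge (20, 4)→(22, 4): d=(2,0) top-left  bias=+0
    (8,2)@(17, 5): e=[8,0,2] → #  [on edge]
    (9,2)@(19, 5): e=[-2,10,2] → ·
    (5,3)@(11, 7): e=[4,0,6] → #  [on edge]
    (6,3)@(13, 7): e=[-6,10,6] → ·
    (8,3)@(17, 7): e=[-26,30,6] → ·
    (2,4)@(5, 9): e=[0,0,10] → ·  [on edge]
    (5,4)@(11, 9): e=[-30,30,10] → ·
  covered (2 px):
    · · · · · · · · · · ·
    · · · · · · · · · · ·
    · · · · · · · · # · ·
    · · · · · # · · · · ·
    · · · · · · · · · · ·
    · · · · · · · · · · ·
    · · · · · · · · · · ·
    · · · · · · · · · · ·
    · · · · · · · · · · ·
    · · · · · · · · · · ·
T1:
  2·area = 8  (B↔C swapped to make it positive)
  edge (0, 12)→(0, 10): d=(0,-2) top-left  bias=+0
  edge (0, 10)→(4, 6): d=(4,-4) top-left  bias=+0
  edge (4, 6)→(0, 12): d=(-4,6) right/bottom  bias=-1
    (4,0)@(9, 1): e=[18,0,-10] → ·  [on edge]
    (3,1)@(7, 3): e=[14,0,-6] → ·  [on edge]
    (2,2)@(5, 5): e=[10,0,-2] → ·  [on edge]
    (1,3)@(3, 7): e=[6,0,2] → #  [on edge]
    (2,3)@(5, 7): e=[10,8,-10] → ·
    (0,4)@(1, 9): e=[2,0,6] → #  [on edge]
    (1,4)@(3, 9): e=[6,8,-6] → ·
    (0,5)@(1, 11): e=[2,8,-2] → ·
  covered (2 px):
    · · · · · · · · · · ·
    · · · · · · · · · · ·
    · · · · · · · · · · ·
    · # · · · · · · · · ·
    # · · · · · · · · · ·
    · · · · · · · · · · ·
    · · · · · · · · · · ·
    · · · · · · · · · · ·
    · · · · · · · · · · ·
    · · · · · · · · · · ·
T2:
  2·area = 64
  edge (12, 10)→(12, 2): d=(0,-8) top-left  bias=+0
  edge (12, 2)→(20, 18): d=(8,16) right/bottom  bias=-1
  edge (20, 18)→(12, 10): d=(-8,-8) top-left  bias=+0
    (1,0)@(3, 1): e=[-72,136,0] → ·  [on edge]
    (2,1)@(5, 3): e=[-56,120,0] → ·  [on edge]
    (3,2)@(7, 5): e=[-40,104,0] → ·  [on edge]
    (6,2)@(13, 5): e=[8,8,48] → #
    (7,2)@(15, 5): e=[24,-24,64] → ·
    (4,3)@(9, 7): e=[-24,88,0] → ·  [on edge]
    (6,3)@(13, 7): e=[8,24,32] → #
    (7,3)@(15, 7): e=[24,-8,48] → ·
    (5,4)@(11, 9): e=[-8,72,0] → ·  [on edge]
    (6,4)@(13, 9): e=[8,40,16] → #
    (7,4)@(15, 9): e=[24,8,32] → #
    (8,4)@(17, 9): e=[40,-24,48] → ·
    (6,5)@(13, 11): e=[8,56,0] → #  [on edge]
    (7,6)@(15, 13): e=[24,40,0] → #  [on edge]
    (8,7)@(17, 15): e=[40,24,0] → #  [on edge]
    (9,8)@(19, 17): e=[56,8,0] → #  [on edge]
    (10,9)@(21, 19): e=[72,-8,0] → ·  [on edge]
  covered (10 px):
    · · · · · · · · · · ·
    · · · · · · · · · · ·
    · · · · · · # · · · ·
    · · · · · · # · · · ·
    · · · · · · # # · · ·
    · · · · · · # # · · ·
    · · · · · · · # # · ·
    · · · · · · · · # · ·
    · · · · · · · · · # ·
    · · · · · · · · · · ·

Answer: [[6,2],[6,3],[6,4],[7,4],[6,5],[7,5],[7,6],[8,6],[8,7],[9,8]]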